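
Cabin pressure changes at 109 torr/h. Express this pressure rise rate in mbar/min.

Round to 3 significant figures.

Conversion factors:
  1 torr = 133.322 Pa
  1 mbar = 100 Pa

2.42 mbar/min

109 torr/h × 133.322 Pa/torr ÷ 3600 s/h = 4.03669 Pa/s
4.03669 Pa/s ÷ 100 Pa/mbar × 60 s/min = 2.42201 mbar/min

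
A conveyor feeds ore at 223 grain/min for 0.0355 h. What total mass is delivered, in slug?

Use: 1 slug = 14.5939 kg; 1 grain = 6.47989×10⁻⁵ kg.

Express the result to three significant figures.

223 grain/min → 2.40836×10⁻⁴ kg/s
0.0355 h → 127.8 s
m = ṁ × t = 2.40836×10⁻⁴ × 127.8 = 0.0307788 kg
In slug: 0.0307788 / 14.5939 = 0.00210902 slug

0.00211 slug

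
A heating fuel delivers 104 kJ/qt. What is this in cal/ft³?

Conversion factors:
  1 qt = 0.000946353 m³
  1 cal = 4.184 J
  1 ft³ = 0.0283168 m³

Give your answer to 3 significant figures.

104 kJ/qt × 1000 J/kJ ÷ 0.000946353 m³/qt = 1.09896×10⁸ J/m³
1.09896×10⁸ J/m³ ÷ 4.184 J/cal × 0.0283168 m³/ft³ = 743763 cal/ft³

7.44×10⁵ cal/ft³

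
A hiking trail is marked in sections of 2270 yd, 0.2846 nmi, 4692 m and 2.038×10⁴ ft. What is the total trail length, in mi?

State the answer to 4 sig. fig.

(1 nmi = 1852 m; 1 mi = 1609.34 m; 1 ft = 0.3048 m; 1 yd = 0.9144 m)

8.393 mi

2270 yd × 0.9144 = 2075.69 m
0.2846 nmi × 1852 = 527.079 m
4692 m (already m)
2.038×10⁴ ft × 0.3048 = 6211.82 m
Total: 2075.69 + 527.079 + 4692 + 6211.82 = 13506.6 m
In mi: 13506.6 / 1609.34 = 8.39263 mi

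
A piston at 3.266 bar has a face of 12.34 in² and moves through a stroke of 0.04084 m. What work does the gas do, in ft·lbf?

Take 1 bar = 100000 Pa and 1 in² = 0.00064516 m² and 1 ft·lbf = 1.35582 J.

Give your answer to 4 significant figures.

78.32 ft·lbf

3.266 bar → 326600 Pa
12.34 in² → 0.00796127 m²
F = P × A = 326600 × 0.00796127 = 2600.15 N
W = F × d = 2600.15 × 0.04084 = 106.19 J
In ft·lbf: 106.19 / 1.35582 = 78.3216 ft·lbf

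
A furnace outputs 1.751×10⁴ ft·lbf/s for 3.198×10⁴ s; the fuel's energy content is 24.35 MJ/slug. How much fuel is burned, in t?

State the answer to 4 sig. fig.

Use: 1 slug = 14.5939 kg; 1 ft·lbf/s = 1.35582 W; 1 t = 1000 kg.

0.4550 t

1.751×10⁴ ft·lbf/s → 23740.4 W
E = P × t = 23740.4 × 31980 = 7.59218×10⁸ J
24.35 MJ/slug → 1.66851×10⁶ J/kg
m = E / e_s = 7.59218×10⁸ / 1.66851×10⁶ = 455.028 kg
In t: 455.028 / 1000 = 0.455028 t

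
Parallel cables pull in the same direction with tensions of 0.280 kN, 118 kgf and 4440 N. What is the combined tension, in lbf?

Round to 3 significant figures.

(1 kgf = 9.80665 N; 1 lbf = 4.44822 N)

0.280 kN × 1000 = 280 N
118 kgf × 9.80665 = 1157.18 N
4440 N (already N)
Combined: 280 + 1157.18 + 4440 = 5877.18 N
In lbf: 5877.18 / 4.44822 = 1321.24 lbf

1320 lbf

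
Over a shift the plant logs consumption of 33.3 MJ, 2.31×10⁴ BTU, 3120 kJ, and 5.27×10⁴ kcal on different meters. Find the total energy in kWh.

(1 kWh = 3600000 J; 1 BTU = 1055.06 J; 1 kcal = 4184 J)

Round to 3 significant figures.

78.1 kWh

33.3 MJ × 1000000 → 3.33×10⁷ J
2.31×10⁴ BTU × 1055.06 → 2.43719×10⁷ J
3120 kJ × 1000 → 3.12×10⁶ J
5.27×10⁴ kcal × 4184 → 2.20497×10⁸ J
Total: 3.33×10⁷ + 2.43719×10⁷ + 3.12×10⁶ + 2.20497×10⁸ = 2.81289×10⁸ J
In kWh: 2.81289×10⁸ / 3600000 = 78.1358 kWh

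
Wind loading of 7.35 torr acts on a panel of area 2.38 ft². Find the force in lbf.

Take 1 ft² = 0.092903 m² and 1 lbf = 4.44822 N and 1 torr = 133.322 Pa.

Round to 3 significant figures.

7.35 torr × 133.322 → 979.917 Pa
2.38 ft² × 0.092903 → 0.221109 m²
F = P × A = 979.917 Pa × 0.221109 m² = 216.668 N
216.668 N ÷ (4.44822 N/lbf) = 48.7089 lbf

48.7 lbf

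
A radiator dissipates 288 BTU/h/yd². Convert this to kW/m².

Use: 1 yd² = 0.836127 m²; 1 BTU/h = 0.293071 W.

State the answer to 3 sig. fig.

0.101 kW/m²

288 BTU/h/yd² × 0.293071 W/BTU/h ÷ 0.836127 m²/yd² = 100.947 W/m²
100.947 W/m² ÷ 1000 W/kW = 0.100947 kW/m²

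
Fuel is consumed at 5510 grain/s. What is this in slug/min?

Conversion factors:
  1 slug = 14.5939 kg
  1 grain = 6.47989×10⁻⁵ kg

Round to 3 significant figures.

1.47 slug/min

5510 grain/s × 6.47989×10⁻⁵ kg/grain = 0.357042 kg/s
0.357042 kg/s ÷ 14.5939 kg/slug × 60 s/min = 1.46791 slug/min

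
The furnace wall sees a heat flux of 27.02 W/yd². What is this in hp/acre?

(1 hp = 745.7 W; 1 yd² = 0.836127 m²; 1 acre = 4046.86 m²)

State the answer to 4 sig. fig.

27.02 W/yd² ÷ 0.836127 m²/yd² = 32.3157 W/m²
32.3157 W/m² ÷ 745.7 W/hp × 4046.86 m²/acre = 175.375 hp/acre

175.4 hp/acre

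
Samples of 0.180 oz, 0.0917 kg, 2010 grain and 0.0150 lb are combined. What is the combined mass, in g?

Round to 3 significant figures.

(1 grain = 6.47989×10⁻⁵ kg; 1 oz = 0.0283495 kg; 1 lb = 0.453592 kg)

0.180 oz × 0.0283495 = 0.00510291 kg
0.0917 kg (already kg)
2010 grain × 6.47989×10⁻⁵ = 0.130246 kg
0.0150 lb × 0.453592 = 0.00680388 kg
Combined: 0.00510291 + 0.0917 + 0.130246 + 0.00680388 = 0.233853 kg
In g: 0.233853 / 0.001 = 233.853 g

234 g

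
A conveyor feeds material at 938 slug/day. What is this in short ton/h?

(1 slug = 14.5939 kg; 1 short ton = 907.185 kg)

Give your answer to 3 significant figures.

0.629 short ton/h

938 slug/day × 14.5939 kg/slug ÷ 86400 s/day = 0.158438 kg/s
0.158438 kg/s ÷ 907.185 kg/short ton × 3600 s/h = 0.628733 short ton/h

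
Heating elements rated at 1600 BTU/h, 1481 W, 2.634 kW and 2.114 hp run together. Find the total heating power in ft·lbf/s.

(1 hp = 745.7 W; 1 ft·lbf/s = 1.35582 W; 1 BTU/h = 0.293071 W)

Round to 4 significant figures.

4544 ft·lbf/s

1600 BTU/h × 0.293071 → 468.914 W
1481 W (already W)
2.634 kW × 1000 → 2634 W
2.114 hp × 745.7 → 1576.41 W
Total: 468.914 + 1481 + 2634 + 1576.41 = 6160.32 W
In ft·lbf/s: 6160.32 / 1.35582 = 4543.61 ft·lbf/s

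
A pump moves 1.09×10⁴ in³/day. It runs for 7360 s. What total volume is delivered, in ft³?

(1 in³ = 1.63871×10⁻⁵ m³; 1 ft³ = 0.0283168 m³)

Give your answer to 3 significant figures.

1.09×10⁴ in³/day → 2.06735×10⁻⁶ m³/s
V = Q × t = 2.06735×10⁻⁶ × 7360 = 0.0152157 m³
In ft³: 0.0152157 / 0.0283168 = 0.537338 ft³

0.537 ft³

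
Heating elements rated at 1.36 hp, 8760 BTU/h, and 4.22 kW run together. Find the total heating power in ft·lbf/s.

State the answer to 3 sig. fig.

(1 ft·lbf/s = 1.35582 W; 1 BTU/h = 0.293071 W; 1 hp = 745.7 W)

5750 ft·lbf/s

1.36 hp × 745.7 = 1014.15 W
8760 BTU/h × 0.293071 = 2567.3 W
4.22 kW × 1000 = 4220 W
Sum: 1014.15 + 2567.3 + 4220 = 7801.45 W
In ft·lbf/s: 7801.45 / 1.35582 = 5754.05 ft·lbf/s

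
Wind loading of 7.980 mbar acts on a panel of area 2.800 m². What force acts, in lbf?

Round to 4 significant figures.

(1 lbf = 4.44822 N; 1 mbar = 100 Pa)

502.3 lbf

7.980 mbar × 100 = 798 Pa
F = P × A = 798 Pa × 2.8 m² = 2234.4 N
2234.4 N ÷ (4.44822 N/lbf) = 502.313 lbf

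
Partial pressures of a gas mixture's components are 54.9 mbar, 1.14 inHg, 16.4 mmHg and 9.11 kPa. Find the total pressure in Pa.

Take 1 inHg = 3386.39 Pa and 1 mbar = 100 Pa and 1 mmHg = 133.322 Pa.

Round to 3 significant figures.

2.06×10⁴ Pa

54.9 mbar × 100 → 5490 Pa
1.14 inHg × 3386.39 → 3860.48 Pa
16.4 mmHg × 133.322 → 2186.48 Pa
9.11 kPa × 1000 → 9110 Pa
Sum: 5490 + 3860.48 + 2186.48 + 9110 = 20647 Pa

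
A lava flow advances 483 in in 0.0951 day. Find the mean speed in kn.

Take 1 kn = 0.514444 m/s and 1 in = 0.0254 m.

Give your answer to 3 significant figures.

483 in × 0.0254 = 12.2682 m
0.0951 day × 86400 = 8216.64 s
v = d / t = 12.2682 m / 8216.64 s = 0.00149309 m/s
0.00149309 m/s ÷ (0.514444 m/s/kn) = 0.00290234 kn

0.00290 kn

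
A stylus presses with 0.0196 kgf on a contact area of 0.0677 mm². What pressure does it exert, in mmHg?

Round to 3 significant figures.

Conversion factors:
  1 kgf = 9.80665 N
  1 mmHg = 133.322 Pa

2.13×10⁴ mmHg

0.0196 kgf × 9.80665 → 0.19221 N
0.0677 mm² × 10⁻⁶ → 6.77×10⁻⁸ m²
P = F / A = 0.19221 N / 6.77×10⁻⁸ m² = 2.83914×10⁶ Pa
2.83914×10⁶ Pa ÷ (133.322 Pa/mmHg) = 21295.4 mmHg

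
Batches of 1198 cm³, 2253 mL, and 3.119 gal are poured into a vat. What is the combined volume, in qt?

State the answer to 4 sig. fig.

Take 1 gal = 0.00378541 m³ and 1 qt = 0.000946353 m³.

1198 cm³ × 10⁻⁶ = 0.001198 m³
2253 mL × 10⁻⁶ = 0.002253 m³
3.119 gal × 0.00378541 = 0.0118067 m³
Sum: 0.001198 + 0.002253 + 0.0118067 = 0.0152577 m³
In qt: 0.0152577 / 0.000946353 = 16.1226 qt

16.12 qt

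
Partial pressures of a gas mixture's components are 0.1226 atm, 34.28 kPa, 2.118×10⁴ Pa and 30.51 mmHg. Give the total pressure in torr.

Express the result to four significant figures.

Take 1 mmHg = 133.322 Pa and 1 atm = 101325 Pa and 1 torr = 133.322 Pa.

0.1226 atm × 101325 = 12422.4 Pa
34.28 kPa × 1000 = 34280 Pa
2.118×10⁴ Pa (already Pa)
30.51 mmHg × 133.322 = 4067.65 Pa
Sum: 12422.4 + 34280 + 21180 + 4067.65 = 71950 Pa
In torr: 71950 / 133.322 = 539.671 torr

539.7 torr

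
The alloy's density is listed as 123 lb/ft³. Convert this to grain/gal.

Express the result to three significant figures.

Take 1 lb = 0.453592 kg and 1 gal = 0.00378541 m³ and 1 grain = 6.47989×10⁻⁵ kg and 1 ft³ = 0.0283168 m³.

123 lb/ft³ × 0.453592 kg/lb ÷ 0.0283168 m³/ft³ = 1970.27 kg/m³
1970.27 kg/m³ ÷ 6.47989×10⁻⁵ kg/grain × 0.00378541 m³/gal = 115099 grain/gal

1.15×10⁵ grain/gal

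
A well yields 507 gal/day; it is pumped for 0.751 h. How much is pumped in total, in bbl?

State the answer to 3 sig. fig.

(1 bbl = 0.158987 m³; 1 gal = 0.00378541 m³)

0.378 bbl

507 gal/day → 2.2213×10⁻⁵ m³/s
0.751 h → 2703.6 s
V = Q × t = 2.2213×10⁻⁵ × 2703.6 = 0.0600551 m³
In bbl: 0.0600551 / 0.158987 = 0.377736 bbl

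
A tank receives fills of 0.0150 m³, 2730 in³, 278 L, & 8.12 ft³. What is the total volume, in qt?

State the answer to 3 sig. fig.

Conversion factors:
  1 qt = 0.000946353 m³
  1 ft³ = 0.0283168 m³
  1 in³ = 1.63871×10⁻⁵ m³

600 qt

0.0150 m³ (already m³)
2730 in³ × 1.63871×10⁻⁵ → 0.0447368 m³
278 L × 0.001 → 0.278 m³
8.12 ft³ × 0.0283168 → 0.229932 m³
Sum: 0.015 + 0.0447368 + 0.278 + 0.229932 = 0.567669 m³
In qt: 0.567669 / 0.000946353 = 599.849 qt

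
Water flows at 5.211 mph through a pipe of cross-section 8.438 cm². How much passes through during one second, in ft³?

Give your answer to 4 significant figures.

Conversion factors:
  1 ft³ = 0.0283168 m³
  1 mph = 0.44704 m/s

5.211 mph × 0.44704 = 2.32953 m/s
8.438 cm² × 0.0001 = 8.438×10⁻⁴ m²
V = v × A × t = 2.32953 m/s × 8.438×10⁻⁴ m² × 1 s = 0.00196566 m³
0.00196566 m³ ÷ (0.0283168 m³/ft³) = 0.0694167 ft³

0.06942 ft³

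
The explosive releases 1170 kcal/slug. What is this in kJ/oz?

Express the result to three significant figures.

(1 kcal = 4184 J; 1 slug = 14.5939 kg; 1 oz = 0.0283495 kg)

1170 kcal/slug × 4184 J/kcal ÷ 14.5939 kg/slug = 335433 J/kg
335433 J/kg ÷ 1000 J/kJ × 0.0283495 kg/oz = 9.50936 kJ/oz

9.51 kJ/oz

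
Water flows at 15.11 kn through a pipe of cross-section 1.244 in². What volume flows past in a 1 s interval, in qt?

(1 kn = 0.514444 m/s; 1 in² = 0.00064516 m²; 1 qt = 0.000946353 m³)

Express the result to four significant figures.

15.11 kn × 0.514444 = 7.77325 m/s
1.244 in² × 0.00064516 = 8.02579×10⁻⁴ m²
V = v × A × t = 7.77325 m/s × 8.02579×10⁻⁴ m² × 1 s = 0.00623865 m³
0.00623865 m³ ÷ (0.000946353 m³/qt) = 6.59231 qt

6.592 qt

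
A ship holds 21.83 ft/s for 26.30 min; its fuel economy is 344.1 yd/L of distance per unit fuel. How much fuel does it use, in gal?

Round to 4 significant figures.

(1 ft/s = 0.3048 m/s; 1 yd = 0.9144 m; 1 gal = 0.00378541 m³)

8.815 gal

21.83 ft/s → 6.65378 m/s
26.30 min → 1578 s
d = v × t = 6.65378 × 1578 = 10499.7 m
344.1 yd/L → 314645 m/m³
V = d / (distance per unit fuel) = 10499.7 / 314645 = 0.03337 m³
In gal: 0.03337 / 0.00378541 = 8.81543 gal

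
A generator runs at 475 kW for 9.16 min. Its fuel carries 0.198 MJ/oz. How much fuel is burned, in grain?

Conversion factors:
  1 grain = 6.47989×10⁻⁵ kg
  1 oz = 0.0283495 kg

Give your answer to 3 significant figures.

475 kW → 475000 W
9.16 min → 549.6 s
E = P × t = 475000 × 549.6 = 2.6106×10⁸ J
0.198 MJ/oz → 6.98425×10⁶ J/kg
m = E / e_s = 2.6106×10⁸ / 6.98425×10⁶ = 37.3784 kg
In grain: 37.3784 / 6.47989×10⁻⁵ = 576837 grain

5.77×10⁵ grain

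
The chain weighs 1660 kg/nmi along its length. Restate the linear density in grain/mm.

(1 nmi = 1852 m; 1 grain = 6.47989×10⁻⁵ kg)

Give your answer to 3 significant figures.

1660 kg/nmi ÷ 1852 m/nmi = 0.896328 kg/m
0.896328 kg/m ÷ 6.47989×10⁻⁵ kg/grain × 0.001 m/mm = 13.8325 grain/mm

13.8 grain/mm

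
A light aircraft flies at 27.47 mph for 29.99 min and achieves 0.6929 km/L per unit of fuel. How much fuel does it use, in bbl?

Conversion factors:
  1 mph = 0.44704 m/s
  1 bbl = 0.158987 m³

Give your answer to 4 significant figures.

0.2006 bbl

27.47 mph → 12.2802 m/s
29.99 min → 1799.4 s
d = v × t = 12.2802 × 1799.4 = 22097 m
0.6929 km/L → 692900 m/m³
V = d / (distance per unit fuel) = 22097 / 692900 = 0.0318906 m³
In bbl: 0.0318906 / 0.158987 = 0.200586 bbl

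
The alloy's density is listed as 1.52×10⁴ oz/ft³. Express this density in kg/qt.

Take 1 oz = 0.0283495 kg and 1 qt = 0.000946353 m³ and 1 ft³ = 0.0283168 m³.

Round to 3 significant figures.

1.52×10⁴ oz/ft³ × 0.0283495 kg/oz ÷ 0.0283168 m³/ft³ = 15217.6 kg/m³
15217.6 kg/m³ × 0.000946353 m³/qt = 14.4012 kg/qt

14.4 kg/qt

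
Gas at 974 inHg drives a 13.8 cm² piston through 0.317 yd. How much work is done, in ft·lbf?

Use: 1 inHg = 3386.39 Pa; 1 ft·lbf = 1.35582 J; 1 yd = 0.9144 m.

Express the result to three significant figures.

974 inHg → 3.29834×10⁶ Pa
13.8 cm² → 0.00138 m²
F = P × A = 3.29834×10⁶ × 0.00138 = 4551.71 N
0.317 yd → 0.289865 m
W = F × d = 4551.71 × 0.289865 = 1319.38 J
In ft·lbf: 1319.38 / 1.35582 = 973.123 ft·lbf

973 ft·lbf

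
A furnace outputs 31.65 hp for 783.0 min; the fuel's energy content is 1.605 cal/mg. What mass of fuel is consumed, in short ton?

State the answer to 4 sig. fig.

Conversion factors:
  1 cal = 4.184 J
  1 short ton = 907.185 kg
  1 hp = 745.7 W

31.65 hp → 23601.4 W
783.0 min → 46980 s
E = P × t = 23601.4 × 46980 = 1.10879×10⁹ J
1.605 cal/mg → 6.71532×10⁶ J/kg
m = E / e_s = 1.10879×10⁹ / 6.71532×10⁶ = 165.114 kg
In short ton: 165.114 / 907.185 = 0.182007 short ton

0.1820 short ton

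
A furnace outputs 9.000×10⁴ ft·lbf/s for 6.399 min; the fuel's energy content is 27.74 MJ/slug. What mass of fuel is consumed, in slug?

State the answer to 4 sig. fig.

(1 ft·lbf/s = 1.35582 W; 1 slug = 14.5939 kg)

9.000×10⁴ ft·lbf/s → 122024 W
6.399 min → 383.94 s
E = P × t = 122024 × 383.94 = 4.68499×10⁷ J
27.74 MJ/slug → 1.90079×10⁶ J/kg
m = E / e_s = 4.68499×10⁷ / 1.90079×10⁶ = 24.6476 kg
In slug: 24.6476 / 14.5939 = 1.6889 slug

1.689 slug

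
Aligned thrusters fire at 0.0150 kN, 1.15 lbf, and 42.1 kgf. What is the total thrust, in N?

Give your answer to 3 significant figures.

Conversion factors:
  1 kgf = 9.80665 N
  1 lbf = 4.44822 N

0.0150 kN × 1000 → 15 N
1.15 lbf × 4.44822 → 5.11545 N
42.1 kgf × 9.80665 → 412.86 N
Combined: 15 + 5.11545 + 412.86 = 432.975 N

433 N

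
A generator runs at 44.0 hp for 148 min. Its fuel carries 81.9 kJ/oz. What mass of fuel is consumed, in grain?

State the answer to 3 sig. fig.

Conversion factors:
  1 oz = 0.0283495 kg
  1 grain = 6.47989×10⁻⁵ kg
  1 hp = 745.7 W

44.0 hp → 32810.8 W
148 min → 8880 s
E = P × t = 32810.8 × 8880 = 2.9136×10⁸ J
81.9 kJ/oz → 2.88894×10⁶ J/kg
m = E / e_s = 2.9136×10⁸ / 2.88894×10⁶ = 100.854 kg
In grain: 100.854 / 6.47989×10⁻⁵ = 1.55642×10⁶ grain

1.56×10⁶ grain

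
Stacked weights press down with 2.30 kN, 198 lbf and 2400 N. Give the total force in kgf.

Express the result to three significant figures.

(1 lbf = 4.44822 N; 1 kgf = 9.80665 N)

2.30 kN × 1000 = 2300 N
198 lbf × 4.44822 = 880.748 N
2400 N (already N)
Combined: 2300 + 880.748 + 2400 = 5580.75 N
In kgf: 5580.75 / 9.80665 = 569.078 kgf

569 kgf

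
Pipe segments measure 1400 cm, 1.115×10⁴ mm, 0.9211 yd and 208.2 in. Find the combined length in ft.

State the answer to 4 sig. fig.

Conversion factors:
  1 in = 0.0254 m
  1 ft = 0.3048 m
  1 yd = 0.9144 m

1400 cm × 0.01 = 14 m
1.115×10⁴ mm × 0.001 = 11.15 m
0.9211 yd × 0.9144 = 0.842254 m
208.2 in × 0.0254 = 5.28828 m
Total: 14 + 11.15 + 0.842254 + 5.28828 = 31.2805 m
In ft: 31.2805 / 0.3048 = 102.626 ft

102.6 ft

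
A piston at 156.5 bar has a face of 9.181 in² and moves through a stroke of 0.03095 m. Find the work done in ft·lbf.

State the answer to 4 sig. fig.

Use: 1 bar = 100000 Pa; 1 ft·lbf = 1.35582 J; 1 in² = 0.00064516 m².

156.5 bar → 1.565×10⁷ Pa
9.181 in² → 0.00592321 m²
F = P × A = 1.565×10⁷ × 0.00592321 = 92698.2 N
W = F × d = 92698.2 × 0.03095 = 2869.01 J
In ft·lbf: 2869.01 / 1.35582 = 2116.07 ft·lbf

2116 ft·lbf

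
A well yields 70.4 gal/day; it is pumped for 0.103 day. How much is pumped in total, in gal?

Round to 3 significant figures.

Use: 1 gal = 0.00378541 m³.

70.4 gal/day → 3.08441×10⁻⁶ m³/s
0.103 day → 8899.2 s
V = Q × t = 3.08441×10⁻⁶ × 8899.2 = 0.0274488 m³
In gal: 0.0274488 / 0.00378541 = 7.25121 gal

7.25 gal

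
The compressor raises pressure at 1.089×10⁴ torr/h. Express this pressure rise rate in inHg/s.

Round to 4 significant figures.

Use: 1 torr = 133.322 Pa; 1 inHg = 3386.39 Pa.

1.089×10⁴ torr/h × 133.322 Pa/torr ÷ 3600 s/h = 403.299 Pa/s
403.299 Pa/s ÷ 3386.39 Pa/inHg = 0.119094 inHg/s

0.1191 inHg/s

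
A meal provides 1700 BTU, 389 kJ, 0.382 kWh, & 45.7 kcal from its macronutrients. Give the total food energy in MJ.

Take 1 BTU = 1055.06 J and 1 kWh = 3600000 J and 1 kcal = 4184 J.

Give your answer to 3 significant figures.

3.75 MJ

1700 BTU × 1055.06 → 1.7936×10⁶ J
389 kJ × 1000 → 389000 J
0.382 kWh × 3600000 → 1.3752×10⁶ J
45.7 kcal × 4184 → 191209 J
Total: 1.7936×10⁶ + 389000 + 1.3752×10⁶ + 191209 = 3.74901×10⁶ J
In MJ: 3.74901×10⁶ / 1000000 = 3.74901 MJ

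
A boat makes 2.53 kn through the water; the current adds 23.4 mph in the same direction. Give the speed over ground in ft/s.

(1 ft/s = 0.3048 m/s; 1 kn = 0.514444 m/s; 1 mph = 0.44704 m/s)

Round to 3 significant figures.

2.53 kn × 0.514444 = 1.30154 m/s
23.4 mph × 0.44704 = 10.4607 m/s
Combined: 1.30154 + 10.4607 = 11.7622 m/s
In ft/s: 11.7622 / 0.3048 = 38.5899 ft/s

38.6 ft/s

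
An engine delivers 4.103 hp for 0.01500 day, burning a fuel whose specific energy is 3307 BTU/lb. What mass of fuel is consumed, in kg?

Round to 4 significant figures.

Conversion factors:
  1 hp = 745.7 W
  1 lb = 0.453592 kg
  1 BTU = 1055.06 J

4.103 hp → 3059.61 W
0.01500 day → 1296 s
E = P × t = 3059.61 × 1296 = 3.96525×10⁶ J
3307 BTU/lb → 7.69212×10⁶ J/kg
m = E / e_s = 3.96525×10⁶ / 7.69212×10⁶ = 0.515495 kg

0.5155 kg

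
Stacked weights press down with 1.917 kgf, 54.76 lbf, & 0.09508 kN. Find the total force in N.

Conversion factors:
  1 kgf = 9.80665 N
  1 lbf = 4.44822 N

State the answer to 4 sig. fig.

357.5 N

1.917 kgf × 9.80665 → 18.7993 N
54.76 lbf × 4.44822 → 243.585 N
0.09508 kN × 1000 → 95.08 N
Total: 18.7993 + 243.585 + 95.08 = 357.464 N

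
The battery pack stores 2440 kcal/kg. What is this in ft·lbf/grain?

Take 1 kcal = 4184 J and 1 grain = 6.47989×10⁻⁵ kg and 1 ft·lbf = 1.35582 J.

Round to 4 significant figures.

487.9 ft·lbf/grain

2440 kcal/kg × 4184 J/kcal = 1.0209×10⁷ J/kg
1.0209×10⁷ J/kg ÷ 1.35582 J/ft·lbf × 6.47989×10⁻⁵ kg/grain = 487.92 ft·lbf/grain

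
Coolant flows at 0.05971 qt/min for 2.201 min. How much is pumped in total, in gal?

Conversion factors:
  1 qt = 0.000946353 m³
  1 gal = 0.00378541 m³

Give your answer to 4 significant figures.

0.03286 gal

0.05971 qt/min → 9.41779×10⁻⁷ m³/s
2.201 min → 132.06 s
V = Q × t = 9.41779×10⁻⁷ × 132.06 = 1.24371×10⁻⁴ m³
In gal: 1.24371×10⁻⁴ / 0.00378541 = 0.0328554 gal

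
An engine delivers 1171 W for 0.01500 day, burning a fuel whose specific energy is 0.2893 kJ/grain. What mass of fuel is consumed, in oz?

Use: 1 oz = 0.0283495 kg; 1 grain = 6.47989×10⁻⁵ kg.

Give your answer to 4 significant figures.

11.99 oz

0.01500 day → 1296 s
E = P × t = 1171 × 1296 = 1.51762×10⁶ J
0.2893 kJ/grain → 4.46458×10⁶ J/kg
m = E / e_s = 1.51762×10⁶ / 4.46458×10⁶ = 0.339924 kg
In oz: 0.339924 / 0.0283495 = 11.9905 oz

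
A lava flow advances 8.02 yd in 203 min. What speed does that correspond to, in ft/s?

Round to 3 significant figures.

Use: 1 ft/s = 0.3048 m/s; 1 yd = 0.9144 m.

8.02 yd × 0.9144 → 7.33349 m
203 min × 60 → 12180 s
v = d / t = 7.33349 m / 12180 s = 6.02093×10⁻⁴ m/s
6.02093×10⁻⁴ m/s ÷ (0.3048 m/s/ft/s) = 0.00197537 ft/s

0.00198 ft/s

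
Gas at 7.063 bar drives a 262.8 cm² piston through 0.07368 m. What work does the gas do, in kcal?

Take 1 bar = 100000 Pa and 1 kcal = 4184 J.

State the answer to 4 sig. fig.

7.063 bar → 706300 Pa
262.8 cm² → 0.02628 m²
F = P × A = 706300 × 0.02628 = 18561.6 N
W = F × d = 18561.6 × 0.07368 = 1367.62 J
In kcal: 1367.62 / 4184 = 0.326869 kcal

0.3269 kcal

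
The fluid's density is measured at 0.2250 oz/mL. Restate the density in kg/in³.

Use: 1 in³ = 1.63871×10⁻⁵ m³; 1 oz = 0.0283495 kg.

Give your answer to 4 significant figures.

0.2250 oz/mL × 0.0283495 kg/oz ÷ 10⁻⁶ m³/mL = 6378.64 kg/m³
6378.64 kg/m³ × 1.63871×10⁻⁵ m³/in³ = 0.104527 kg/in³

0.1045 kg/in³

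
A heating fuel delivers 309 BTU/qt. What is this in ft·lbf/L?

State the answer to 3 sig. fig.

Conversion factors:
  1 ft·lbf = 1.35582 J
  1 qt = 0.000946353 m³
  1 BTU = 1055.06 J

309 BTU/qt × 1055.06 J/BTU ÷ 0.000946353 m³/qt = 3.44495×10⁸ J/m³
3.44495×10⁸ J/m³ ÷ 1.35582 J/ft·lbf × 0.001 m³/L = 254086 ft·lbf/L

2.54×10⁵ ft·lbf/L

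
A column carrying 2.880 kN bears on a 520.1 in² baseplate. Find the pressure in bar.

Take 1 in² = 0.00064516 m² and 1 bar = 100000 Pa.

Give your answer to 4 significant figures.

2.880 kN × 1000 → 2880 N
520.1 in² × 0.00064516 → 0.335548 m²
P = F / A = 2880 N / 0.335548 m² = 8582.97 Pa
8582.97 Pa ÷ (100000 Pa/bar) = 0.0858297 bar

0.08583 bar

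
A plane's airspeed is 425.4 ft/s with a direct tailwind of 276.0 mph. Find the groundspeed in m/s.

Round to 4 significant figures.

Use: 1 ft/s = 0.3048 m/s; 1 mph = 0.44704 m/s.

253.0 m/s

425.4 ft/s × 0.3048 → 129.662 m/s
276.0 mph × 0.44704 → 123.383 m/s
Combined: 129.662 + 123.383 = 253.045 m/s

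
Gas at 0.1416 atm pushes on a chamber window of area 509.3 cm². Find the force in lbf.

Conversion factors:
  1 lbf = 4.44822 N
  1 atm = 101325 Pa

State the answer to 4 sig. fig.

0.1416 atm × 101325 = 14347.6 Pa
509.3 cm² × 0.0001 = 0.05093 m²
F = P × A = 14347.6 Pa × 0.05093 m² = 730.723 N
730.723 N ÷ (4.44822 N/lbf) = 164.273 lbf

164.3 lbf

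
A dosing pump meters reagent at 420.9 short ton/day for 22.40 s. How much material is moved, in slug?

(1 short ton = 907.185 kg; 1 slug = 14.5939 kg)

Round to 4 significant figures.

6.783 slug

420.9 short ton/day → 4.41938 kg/s
m = ṁ × t = 4.41938 × 22.4 = 98.9941 kg
In slug: 98.9941 / 14.5939 = 6.78325 slug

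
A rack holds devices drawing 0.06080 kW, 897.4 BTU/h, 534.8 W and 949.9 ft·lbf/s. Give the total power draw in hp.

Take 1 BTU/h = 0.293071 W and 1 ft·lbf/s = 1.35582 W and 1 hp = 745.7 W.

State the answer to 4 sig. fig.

0.06080 kW × 1000 → 60.8 W
897.4 BTU/h × 0.293071 → 263.002 W
534.8 W (already W)
949.9 ft·lbf/s × 1.35582 → 1287.89 W
Combined: 60.8 + 263.002 + 534.8 + 1287.89 = 2146.49 W
In hp: 2146.49 / 745.7 = 2.87849 hp

2.878 hp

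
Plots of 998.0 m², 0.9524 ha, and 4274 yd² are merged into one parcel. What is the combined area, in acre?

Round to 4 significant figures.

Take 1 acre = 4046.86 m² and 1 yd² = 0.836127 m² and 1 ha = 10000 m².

3.483 acre

998.0 m² (already m²)
0.9524 ha × 10000 = 9524 m²
4274 yd² × 0.836127 = 3573.61 m²
Total: 998 + 9524 + 3573.61 = 14095.6 m²
In acre: 14095.6 / 4046.86 = 3.4831 acre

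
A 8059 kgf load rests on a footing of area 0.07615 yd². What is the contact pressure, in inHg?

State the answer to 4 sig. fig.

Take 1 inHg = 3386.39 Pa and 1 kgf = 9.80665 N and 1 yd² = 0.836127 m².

366.5 inHg

8059 kgf × 9.80665 → 79031.8 N
0.07615 yd² × 0.836127 → 0.0636711 m²
P = F / A = 79031.8 N / 0.0636711 m² = 1.24125×10⁶ Pa
1.24125×10⁶ Pa ÷ (3386.39 Pa/inHg) = 366.541 inHg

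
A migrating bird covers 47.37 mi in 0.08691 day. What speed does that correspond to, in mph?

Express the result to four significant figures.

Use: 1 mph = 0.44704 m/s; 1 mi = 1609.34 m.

22.71 mph

47.37 mi × 1609.34 → 76234.4 m
0.08691 day × 86400 → 7509.02 s
v = d / t = 76234.4 m / 7509.02 s = 10.1524 m/s
10.1524 m/s ÷ (0.44704 m/s/mph) = 22.7103 mph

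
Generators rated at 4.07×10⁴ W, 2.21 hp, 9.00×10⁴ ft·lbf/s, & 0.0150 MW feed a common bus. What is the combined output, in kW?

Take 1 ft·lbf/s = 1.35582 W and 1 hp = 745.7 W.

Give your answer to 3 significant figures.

179 kW

4.07×10⁴ W (already W)
2.21 hp × 745.7 = 1648 W
9.00×10⁴ ft·lbf/s × 1.35582 = 122024 W
0.0150 MW × 1000000 = 15000 W
Total: 40700 + 1648 + 122024 + 15000 = 179372 W
In kW: 179372 / 1000 = 179.372 kW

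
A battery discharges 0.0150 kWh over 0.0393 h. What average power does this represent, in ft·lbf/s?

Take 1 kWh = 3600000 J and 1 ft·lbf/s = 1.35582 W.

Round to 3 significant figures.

0.0150 kWh × 3600000 → 54000 J
0.0393 h × 3600 → 141.48 s
P = E / t = 54000 J / 141.48 s = 381.679 W
381.679 W ÷ (1.35582 W/ft·lbf/s) = 281.512 ft·lbf/s

282 ft·lbf/s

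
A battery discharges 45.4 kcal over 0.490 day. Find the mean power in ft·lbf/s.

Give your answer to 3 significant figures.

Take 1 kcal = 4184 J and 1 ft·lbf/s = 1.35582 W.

45.4 kcal × 4184 → 189954 J
0.490 day × 86400 → 42336 s
P = E / t = 189954 J / 42336 s = 4.48682 W
4.48682 W ÷ (1.35582 W/ft·lbf/s) = 3.3093 ft·lbf/s

3.31 ft·lbf/s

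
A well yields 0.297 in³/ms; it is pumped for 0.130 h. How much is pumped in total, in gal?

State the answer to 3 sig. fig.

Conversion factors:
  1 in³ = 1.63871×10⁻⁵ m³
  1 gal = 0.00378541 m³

0.297 in³/ms → 0.00486697 m³/s
0.130 h → 468 s
V = Q × t = 0.00486697 × 468 = 2.27774 m³
In gal: 2.27774 / 0.00378541 = 601.716 gal

602 gal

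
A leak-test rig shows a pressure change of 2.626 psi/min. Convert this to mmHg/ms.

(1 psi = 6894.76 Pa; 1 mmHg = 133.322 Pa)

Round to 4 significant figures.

2.626 psi/min × 6894.76 Pa/psi ÷ 60 s/min = 301.761 Pa/s
301.761 Pa/s ÷ 133.322 Pa/mmHg × 0.001 s/ms = 0.0022634 mmHg/ms

0.002263 mmHg/ms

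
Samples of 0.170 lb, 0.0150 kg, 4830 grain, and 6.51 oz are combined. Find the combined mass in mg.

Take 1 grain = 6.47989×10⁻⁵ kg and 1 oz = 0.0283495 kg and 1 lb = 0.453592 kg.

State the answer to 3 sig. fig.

5.90×10⁵ mg

0.170 lb × 0.453592 → 0.0771106 kg
0.0150 kg (already kg)
4830 grain × 6.47989×10⁻⁵ → 0.312979 kg
6.51 oz × 0.0283495 → 0.184555 kg
Combined: 0.0771106 + 0.015 + 0.312979 + 0.184555 = 0.589645 kg
In mg: 0.589645 / 10⁻⁶ = 589645 mg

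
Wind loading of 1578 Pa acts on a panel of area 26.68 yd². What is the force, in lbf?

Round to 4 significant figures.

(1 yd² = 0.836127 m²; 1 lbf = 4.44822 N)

7914 lbf

26.68 yd² × 0.836127 → 22.3079 m²
F = P × A = 1578 Pa × 22.3079 m² = 35201.9 N
35201.9 N ÷ (4.44822 N/lbf) = 7913.7 lbf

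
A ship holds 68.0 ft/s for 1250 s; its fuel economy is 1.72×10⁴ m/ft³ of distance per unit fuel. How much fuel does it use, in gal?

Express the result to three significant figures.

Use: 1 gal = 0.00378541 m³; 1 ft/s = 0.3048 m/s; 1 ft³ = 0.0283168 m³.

11.3 gal

68.0 ft/s → 20.7264 m/s
d = v × t = 20.7264 × 1250 = 25908 m
1.72×10⁴ m/ft³ → 607413 m/m³
V = d / (distance per unit fuel) = 25908 / 607413 = 0.042653 m³
In gal: 0.042653 / 0.00378541 = 11.2677 gal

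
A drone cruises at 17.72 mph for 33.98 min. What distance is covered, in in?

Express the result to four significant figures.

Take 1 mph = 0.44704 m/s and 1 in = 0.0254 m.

17.72 mph × 0.44704 → 7.92155 m/s
33.98 min × 60 → 2038.8 s
d = v × t = 7.92155 m/s × 2038.8 s = 16150.5 m
16150.5 m ÷ (0.0254 m/in) = 635846 in

6.358×10⁵ in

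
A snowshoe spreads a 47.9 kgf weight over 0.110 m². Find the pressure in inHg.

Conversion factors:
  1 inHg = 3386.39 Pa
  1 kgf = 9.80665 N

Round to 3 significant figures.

47.9 kgf × 9.80665 = 469.739 N
P = F / A = 469.739 N / 0.11 m² = 4270.35 Pa
4270.35 Pa ÷ (3386.39 Pa/inHg) = 1.26103 inHg

1.26 inHg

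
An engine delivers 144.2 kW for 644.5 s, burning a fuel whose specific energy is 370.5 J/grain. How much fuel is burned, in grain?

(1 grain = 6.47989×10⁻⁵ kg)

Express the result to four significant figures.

2.508×10⁵ grain

144.2 kW → 144200 W
E = P × t = 144200 × 644.5 = 9.29369×10⁷ J
370.5 J/grain → 5.71769×10⁶ J/kg
m = E / e_s = 9.29369×10⁷ / 5.71769×10⁶ = 16.2543 kg
In grain: 16.2543 / 6.47989×10⁻⁵ = 250842 grain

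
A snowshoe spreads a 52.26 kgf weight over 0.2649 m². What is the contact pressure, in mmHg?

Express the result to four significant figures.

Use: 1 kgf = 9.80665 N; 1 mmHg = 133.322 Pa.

52.26 kgf × 9.80665 → 512.496 N
P = F / A = 512.496 N / 0.2649 m² = 1934.68 Pa
1934.68 Pa ÷ (133.322 Pa/mmHg) = 14.5113 mmHg

14.51 mmHg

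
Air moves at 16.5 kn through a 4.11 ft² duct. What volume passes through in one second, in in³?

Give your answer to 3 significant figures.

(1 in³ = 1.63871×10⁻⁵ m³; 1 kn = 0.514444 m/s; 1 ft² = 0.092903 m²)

1.98×10⁵ in³

16.5 kn × 0.514444 → 8.48833 m/s
4.11 ft² × 0.092903 → 0.381831 m²
V = v × A × t = 8.48833 m/s × 0.381831 m² × 1 s = 3.24111 m³
3.24111 m³ ÷ (1.63871×10⁻⁵ m³/in³) = 197784 in³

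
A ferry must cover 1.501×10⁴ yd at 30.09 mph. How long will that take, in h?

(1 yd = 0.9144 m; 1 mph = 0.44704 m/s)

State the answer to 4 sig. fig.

0.2834 h

1.501×10⁴ yd × 0.9144 = 13725.1 m
30.09 mph × 0.44704 = 13.4514 m/s
t = d / v = 13725.1 m / 13.4514 m/s = 1020.35 s
1020.35 s ÷ (3600 s/h) = 0.283431 h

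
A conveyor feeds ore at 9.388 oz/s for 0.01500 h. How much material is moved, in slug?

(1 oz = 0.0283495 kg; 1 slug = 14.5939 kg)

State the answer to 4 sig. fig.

9.388 oz/s → 0.266145 kg/s
0.01500 h → 54 s
m = ṁ × t = 0.266145 × 54 = 14.3718 kg
In slug: 14.3718 / 14.5939 = 0.984781 slug

0.9848 slug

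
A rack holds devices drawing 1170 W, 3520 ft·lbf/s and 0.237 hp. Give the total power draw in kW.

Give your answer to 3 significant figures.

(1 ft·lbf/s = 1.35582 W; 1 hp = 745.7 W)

6.12 kW

1170 W (already W)
3520 ft·lbf/s × 1.35582 = 4772.49 W
0.237 hp × 745.7 = 176.731 W
Sum: 1170 + 4772.49 + 176.731 = 6119.22 W
In kW: 6119.22 / 1000 = 6.11922 kW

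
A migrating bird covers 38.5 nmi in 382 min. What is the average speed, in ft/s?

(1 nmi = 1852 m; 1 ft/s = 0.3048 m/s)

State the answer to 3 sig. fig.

10.2 ft/s

38.5 nmi × 1852 → 71302 m
382 min × 60 → 22920 s
v = d / t = 71302 m / 22920 s = 3.11091 m/s
3.11091 m/s ÷ (0.3048 m/s/ft/s) = 10.2064 ft/s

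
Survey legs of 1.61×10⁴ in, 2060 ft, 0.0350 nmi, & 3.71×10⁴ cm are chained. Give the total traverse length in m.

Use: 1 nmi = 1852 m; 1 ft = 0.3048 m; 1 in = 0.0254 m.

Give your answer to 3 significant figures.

1470 m

1.61×10⁴ in × 0.0254 = 408.94 m
2060 ft × 0.3048 = 627.888 m
0.0350 nmi × 1852 = 64.82 m
3.71×10⁴ cm × 0.01 = 371 m
Combined: 408.94 + 627.888 + 64.82 + 371 = 1472.65 m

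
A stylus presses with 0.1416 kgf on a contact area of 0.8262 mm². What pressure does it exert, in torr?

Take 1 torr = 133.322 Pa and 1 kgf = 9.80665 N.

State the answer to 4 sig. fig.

0.1416 kgf × 9.80665 → 1.38862 N
0.8262 mm² × 10⁻⁶ → 8.262×10⁻⁷ m²
P = F / A = 1.38862 N / 8.262×10⁻⁷ m² = 1.68073×10⁶ Pa
1.68073×10⁶ Pa ÷ (133.322 Pa/torr) = 12606.5 torr

1.261×10⁴ torr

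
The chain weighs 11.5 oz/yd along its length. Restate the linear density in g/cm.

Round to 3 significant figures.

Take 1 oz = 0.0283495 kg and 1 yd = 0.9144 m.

11.5 oz/yd × 0.0283495 kg/oz ÷ 0.9144 m/yd = 0.356539 kg/m
0.356539 kg/m ÷ 0.001 kg/g × 0.01 m/cm = 3.56539 g/cm

3.57 g/cm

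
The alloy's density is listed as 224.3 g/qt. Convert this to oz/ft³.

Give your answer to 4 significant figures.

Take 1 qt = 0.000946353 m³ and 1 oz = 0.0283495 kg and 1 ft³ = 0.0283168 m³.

236.7 oz/ft³

224.3 g/qt × 0.001 kg/g ÷ 0.000946353 m³/qt = 237.015 kg/m³
237.015 kg/m³ ÷ 0.0283495 kg/oz × 0.0283168 m³/ft³ = 236.742 oz/ft³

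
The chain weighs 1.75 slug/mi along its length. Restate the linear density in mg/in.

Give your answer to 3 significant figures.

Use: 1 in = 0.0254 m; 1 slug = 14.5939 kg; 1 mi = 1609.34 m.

403 mg/in

1.75 slug/mi × 14.5939 kg/slug ÷ 1609.34 m/mi = 0.0158694 kg/m
0.0158694 kg/m ÷ 10⁻⁶ kg/mg × 0.0254 m/in = 403.083 mg/in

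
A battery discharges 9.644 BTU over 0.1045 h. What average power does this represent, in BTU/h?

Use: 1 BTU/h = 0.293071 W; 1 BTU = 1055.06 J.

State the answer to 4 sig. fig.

9.644 BTU × 1055.06 → 10175 J
0.1045 h × 3600 → 376.2 s
P = E / t = 10175 J / 376.2 s = 27.0468 W
27.0468 W ÷ (0.293071 W/BTU/h) = 92.2875 BTU/h

92.29 BTU/h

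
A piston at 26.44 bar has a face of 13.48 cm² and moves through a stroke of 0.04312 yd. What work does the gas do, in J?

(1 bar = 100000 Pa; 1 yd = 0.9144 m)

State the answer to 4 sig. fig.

140.5 J

26.44 bar → 2.644×10⁶ Pa
13.48 cm² → 0.001348 m²
F = P × A = 2.644×10⁶ × 0.001348 = 3564.11 N
0.04312 yd → 0.0394289 m
W = F × d = 3564.11 × 0.0394289 = 140.529 J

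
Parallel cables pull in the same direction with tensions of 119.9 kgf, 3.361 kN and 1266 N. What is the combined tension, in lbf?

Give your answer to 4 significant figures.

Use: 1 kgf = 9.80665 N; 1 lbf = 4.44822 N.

1305 lbf

119.9 kgf × 9.80665 = 1175.82 N
3.361 kN × 1000 = 3361 N
1266 N (already N)
Total: 1175.82 + 3361 + 1266 = 5802.82 N
In lbf: 5802.82 / 4.44822 = 1304.53 lbf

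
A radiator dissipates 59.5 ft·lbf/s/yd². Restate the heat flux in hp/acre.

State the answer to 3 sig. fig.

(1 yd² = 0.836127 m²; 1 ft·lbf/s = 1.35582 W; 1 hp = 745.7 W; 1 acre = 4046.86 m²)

59.5 ft·lbf/s/yd² × 1.35582 W/ft·lbf/s ÷ 0.836127 m²/yd² = 96.4821 W/m²
96.4821 W/m² ÷ 745.7 W/hp × 4046.86 m²/acre = 523.601 hp/acre

524 hp/acre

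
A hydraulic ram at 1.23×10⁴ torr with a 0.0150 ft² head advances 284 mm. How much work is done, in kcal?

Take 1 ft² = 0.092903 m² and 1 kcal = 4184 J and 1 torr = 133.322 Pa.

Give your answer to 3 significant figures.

1.23×10⁴ torr → 1.63986×10⁶ Pa
0.0150 ft² → 0.00139354 m²
F = P × A = 1.63986×10⁶ × 0.00139354 = 2285.21 N
284 mm → 0.284 m
W = F × d = 2285.21 × 0.284 = 649 J
In kcal: 649 / 4184 = 0.155115 kcal

0.155 kcal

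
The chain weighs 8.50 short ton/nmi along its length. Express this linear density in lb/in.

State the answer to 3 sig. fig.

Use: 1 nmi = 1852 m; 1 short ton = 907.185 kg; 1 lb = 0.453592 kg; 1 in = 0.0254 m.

8.50 short ton/nmi × 907.185 kg/short ton ÷ 1852 m/nmi = 4.16365 kg/m
4.16365 kg/m ÷ 0.453592 kg/lb × 0.0254 m/in = 0.233154 lb/in

0.233 lb/in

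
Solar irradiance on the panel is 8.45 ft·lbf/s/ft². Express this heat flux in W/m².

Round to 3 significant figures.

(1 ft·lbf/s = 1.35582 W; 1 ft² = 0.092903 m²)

8.45 ft·lbf/s/ft² × 1.35582 W/ft·lbf/s ÷ 0.092903 m²/ft² = 123.319 W/m²
123.319 W/m²  = 123.319 W/m²

123 W/m²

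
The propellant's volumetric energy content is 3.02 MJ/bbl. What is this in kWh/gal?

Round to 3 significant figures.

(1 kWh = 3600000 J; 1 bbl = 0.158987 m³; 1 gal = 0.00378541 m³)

0.0200 kWh/gal

3.02 MJ/bbl × 1000000 J/MJ ÷ 0.158987 m³/bbl = 1.89953×10⁷ J/m³
1.89953×10⁷ J/m³ ÷ 3600000 J/kWh × 0.00378541 m³/gal = 0.0199736 kWh/gal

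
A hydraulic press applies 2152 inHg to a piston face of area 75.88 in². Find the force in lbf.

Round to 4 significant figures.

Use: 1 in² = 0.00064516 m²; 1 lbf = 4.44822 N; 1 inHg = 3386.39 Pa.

8.020×10⁴ lbf

2152 inHg × 3386.39 = 7.28751×10⁶ Pa
75.88 in² × 0.00064516 = 0.0489547 m²
F = P × A = 7.28751×10⁶ Pa × 0.0489547 m² = 356758 N
356758 N ÷ (4.44822 N/lbf) = 80202.4 lbf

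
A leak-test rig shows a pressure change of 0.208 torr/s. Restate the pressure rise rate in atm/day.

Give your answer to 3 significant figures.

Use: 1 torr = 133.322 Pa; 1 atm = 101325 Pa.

0.208 torr/s × 133.322 Pa/torr = 27.731 Pa/s
27.731 Pa/s ÷ 101325 Pa/atm × 86400 s/day = 23.6463 atm/day

23.6 atm/day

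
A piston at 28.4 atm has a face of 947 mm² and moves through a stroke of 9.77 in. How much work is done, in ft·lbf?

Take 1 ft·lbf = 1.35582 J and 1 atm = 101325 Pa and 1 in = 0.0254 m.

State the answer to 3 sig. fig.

499 ft·lbf

28.4 atm → 2.87763×10⁶ Pa
947 mm² → 9.47×10⁻⁴ m²
F = P × A = 2.87763×10⁶ × 9.47×10⁻⁴ = 2725.12 N
9.77 in → 0.248158 m
W = F × d = 2725.12 × 0.248158 = 676.26 J
In ft·lbf: 676.26 / 1.35582 = 498.783 ft·lbf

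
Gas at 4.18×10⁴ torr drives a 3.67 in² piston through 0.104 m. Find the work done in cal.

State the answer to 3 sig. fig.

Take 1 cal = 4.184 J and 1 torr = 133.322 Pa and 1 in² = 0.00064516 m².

328 cal

4.18×10⁴ torr → 5.57286×10⁶ Pa
3.67 in² → 0.00236774 m²
F = P × A = 5.57286×10⁶ × 0.00236774 = 13195.1 N
W = F × d = 13195.1 × 0.104 = 1372.29 J
In cal: 1372.29 / 4.184 = 327.985 cal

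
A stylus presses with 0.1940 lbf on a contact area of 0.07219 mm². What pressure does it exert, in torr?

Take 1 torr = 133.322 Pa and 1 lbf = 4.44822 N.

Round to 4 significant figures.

8.966×10⁴ torr

0.1940 lbf × 4.44822 → 0.862955 N
0.07219 mm² × 10⁻⁶ → 7.219×10⁻⁸ m²
P = F / A = 0.862955 N / 7.219×10⁻⁸ m² = 1.19539×10⁷ Pa
1.19539×10⁷ Pa ÷ (133.322 Pa/torr) = 89661.9 torr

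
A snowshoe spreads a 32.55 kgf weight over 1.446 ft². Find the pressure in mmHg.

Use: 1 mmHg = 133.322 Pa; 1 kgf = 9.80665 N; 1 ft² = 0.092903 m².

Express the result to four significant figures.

32.55 kgf × 9.80665 → 319.206 N
1.446 ft² × 0.092903 → 0.134338 m²
P = F / A = 319.206 N / 0.134338 m² = 2376.14 Pa
2376.14 Pa ÷ (133.322 Pa/mmHg) = 17.8226 mmHg

17.82 mmHg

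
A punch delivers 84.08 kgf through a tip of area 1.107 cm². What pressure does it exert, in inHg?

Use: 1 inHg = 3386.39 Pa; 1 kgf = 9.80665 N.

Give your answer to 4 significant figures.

2200 inHg

84.08 kgf × 9.80665 = 824.543 N
1.107 cm² × 0.0001 = 1.107×10⁻⁴ m²
P = F / A = 824.543 N / 1.107×10⁻⁴ m² = 7.44845×10⁶ Pa
7.44845×10⁶ Pa ÷ (3386.39 Pa/inHg) = 2199.53 inHg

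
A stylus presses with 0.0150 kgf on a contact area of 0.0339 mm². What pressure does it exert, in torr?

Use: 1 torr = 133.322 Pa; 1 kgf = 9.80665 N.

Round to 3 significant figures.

3.25×10⁴ torr

0.0150 kgf × 9.80665 → 0.1471 N
0.0339 mm² × 10⁻⁶ → 3.39×10⁻⁸ m²
P = F / A = 0.1471 N / 3.39×10⁻⁸ m² = 4.33923×10⁶ Pa
4.33923×10⁶ Pa ÷ (133.322 Pa/torr) = 32547 torr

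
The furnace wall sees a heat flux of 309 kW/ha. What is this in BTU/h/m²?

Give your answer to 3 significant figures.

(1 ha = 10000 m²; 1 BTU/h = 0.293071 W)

105 BTU/h/m²

309 kW/ha × 1000 W/kW ÷ 10000 m²/ha = 30.9 W/m²
30.9 W/m² ÷ 0.293071 W/BTU/h = 105.435 BTU/h/m²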